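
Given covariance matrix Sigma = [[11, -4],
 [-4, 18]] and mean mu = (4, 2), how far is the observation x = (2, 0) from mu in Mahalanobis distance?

Step 1 — centre the observation: (x - mu) = (-2, -2).

Step 2 — invert Sigma. det(Sigma) = 11·18 - (-4)² = 182.
  Sigma^{-1} = (1/det) · [[d, -b], [-b, a]] = [[0.0989, 0.022],
 [0.022, 0.0604]].

Step 3 — form the quadratic (x - mu)^T · Sigma^{-1} · (x - mu):
  Sigma^{-1} · (x - mu) = (-0.2418, -0.1648).
  (x - mu)^T · [Sigma^{-1} · (x - mu)] = (-2)·(-0.2418) + (-2)·(-0.1648) = 0.8132.

Step 4 — take square root: d = √(0.8132) ≈ 0.9018.

d(x, mu) = √(0.8132) ≈ 0.9018


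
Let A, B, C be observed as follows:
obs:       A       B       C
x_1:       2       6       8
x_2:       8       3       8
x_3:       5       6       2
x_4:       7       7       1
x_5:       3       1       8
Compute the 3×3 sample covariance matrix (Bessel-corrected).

Step 1 — column means:
  mean(A) = (2 + 8 + 5 + 7 + 3) / 5 = 25/5 = 5
  mean(B) = (6 + 3 + 6 + 7 + 1) / 5 = 23/5 = 4.6
  mean(C) = (8 + 8 + 2 + 1 + 8) / 5 = 27/5 = 5.4

Step 2 — sample covariance S[i,j] = (1/(n-1)) · Σ_k (x_{k,i} - mean_i) · (x_{k,j} - mean_j), with n-1 = 4.
  S[A,A] = ((-3)·(-3) + (3)·(3) + (0)·(0) + (2)·(2) + (-2)·(-2)) / 4 = 26/4 = 6.5
  S[A,B] = ((-3)·(1.4) + (3)·(-1.6) + (0)·(1.4) + (2)·(2.4) + (-2)·(-3.6)) / 4 = 3/4 = 0.75
  S[A,C] = ((-3)·(2.6) + (3)·(2.6) + (0)·(-3.4) + (2)·(-4.4) + (-2)·(2.6)) / 4 = -14/4 = -3.5
  S[B,B] = ((1.4)·(1.4) + (-1.6)·(-1.6) + (1.4)·(1.4) + (2.4)·(2.4) + (-3.6)·(-3.6)) / 4 = 25.2/4 = 6.3
  S[B,C] = ((1.4)·(2.6) + (-1.6)·(2.6) + (1.4)·(-3.4) + (2.4)·(-4.4) + (-3.6)·(2.6)) / 4 = -25.2/4 = -6.3
  S[C,C] = ((2.6)·(2.6) + (2.6)·(2.6) + (-3.4)·(-3.4) + (-4.4)·(-4.4) + (2.6)·(2.6)) / 4 = 51.2/4 = 12.8

S is symmetric (S[j,i] = S[i,j]). Assembling:

S = [[6.5, 0.75, -3.5],
 [0.75, 6.3, -6.3],
 [-3.5, -6.3, 12.8]]


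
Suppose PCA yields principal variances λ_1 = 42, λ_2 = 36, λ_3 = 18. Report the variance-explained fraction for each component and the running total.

Step 1 — total variance = trace(Sigma) = Σ λ_i = 42 + 36 + 18 = 96.

Step 2 — fraction explained by component i = λ_i / Σ λ:
  PC1: 42/96 = 0.4375
  PC2: 36/96 = 0.375
  PC3: 18/96 = 0.1875

Step 3 — cumulative fraction after k components = (λ_1 + ... + λ_k) / Σ λ:
  k = 1: 42/96 = 0.4375
  k = 2: (42 + 36)/96 = 78/96 = 0.8125
  k = 3: (42 + 36 + 18)/96 = 96/96 = 1

Summary (fraction, with percent):

explained: PC1 0.4375 (43.75%), PC2 0.375 (37.5%), PC3 0.1875 (18.75%);  cumulative: 0.4375, 0.8125, 1


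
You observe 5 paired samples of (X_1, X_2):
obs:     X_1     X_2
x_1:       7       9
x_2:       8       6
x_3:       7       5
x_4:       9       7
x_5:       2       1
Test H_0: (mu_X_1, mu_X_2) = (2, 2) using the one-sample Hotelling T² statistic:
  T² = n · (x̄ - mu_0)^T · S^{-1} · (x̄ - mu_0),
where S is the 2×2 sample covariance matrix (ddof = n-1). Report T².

Step 1 — sample mean vector:
  mean(X_1) = (7 + 8 + 7 + 9 + 2) / 5 = 33/5 = 6.6
  mean(X_2) = (9 + 6 + 5 + 7 + 1) / 5 = 28/5 = 5.6
  x̄ = (6.6, 5.6),  deviation x̄ - mu_0 = (6.6, 5.6) - (2, 2) = (4.6, 3.6).

Step 2 — sample covariance matrix, S[i,j] = (1/(n-1)) · Σ_k (x_{k,i} - mean_i) · (x_{k,j} - mean_j), divisor n-1 = 4:
  S[X_1,X_1] = ((0.4)·(0.4) + (1.4)·(1.4) + (0.4)·(0.4) + (2.4)·(2.4) + (-4.6)·(-4.6)) / 4 = 29.2/4 = 7.3
  S[X_1,X_2] = ((0.4)·(3.4) + (1.4)·(0.4) + (0.4)·(-0.6) + (2.4)·(1.4) + (-4.6)·(-4.6)) / 4 = 26.2/4 = 6.55
  S[X_2,X_2] = ((3.4)·(3.4) + (0.4)·(0.4) + (-0.6)·(-0.6) + (1.4)·(1.4) + (-4.6)·(-4.6)) / 4 = 35.2/4 = 8.8
  S = [[7.3, 6.55],
 [6.55, 8.8]].

Step 3 — invert S. det(S) = 7.3·8.8 - (6.55)² = 21.3375.
  S^{-1} = (1/det) · [[d, -b], [-b, a]] = [[0.4124, -0.307],
 [-0.307, 0.3421]].

Step 4 — quadratic form (x̄ - mu_0)^T · S^{-1} · (x̄ - mu_0):
  S^{-1} · (x̄ - mu_0) = (0.792, -0.1804),
  (x̄ - mu_0)^T · [...] = (4.6)·(0.792) + (3.6)·(-0.1804) = 2.9938.

Step 5 — scale by n: T² = 5 · 2.9938 = 14.969.

T² ≈ 14.969


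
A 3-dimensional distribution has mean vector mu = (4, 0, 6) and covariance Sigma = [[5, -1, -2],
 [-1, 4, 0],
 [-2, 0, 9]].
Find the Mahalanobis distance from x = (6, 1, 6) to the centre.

Step 1 — centre the observation: (x - mu) = (2, 1, 0).

Step 2 — invert Sigma (cofactor / det for 3×3, or solve directly):
  Sigma^{-1} = [[0.2323, 0.0581, 0.0516],
 [0.0581, 0.2645, 0.0129],
 [0.0516, 0.0129, 0.1226]].

Step 3 — form the quadratic (x - mu)^T · Sigma^{-1} · (x - mu):
  Sigma^{-1} · (x - mu) = (0.5226, 0.3806, 0.1161).
  (x - mu)^T · [Sigma^{-1} · (x - mu)] = (2)·(0.5226) + (1)·(0.3806) + (0)·(0.1161) = 1.4258.

Step 4 — take square root: d = √(1.4258) ≈ 1.1941.

d(x, mu) = √(1.4258) ≈ 1.1941


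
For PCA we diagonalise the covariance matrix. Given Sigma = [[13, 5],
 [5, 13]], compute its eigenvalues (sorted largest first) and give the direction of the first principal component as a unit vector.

Step 1 — characteristic polynomial of 2×2 Sigma:
  det(Sigma - λI) = λ² - trace · λ + det = 0.
  trace = 13 + 13 = 26, det = 13·13 - (5)² = 144.
Step 2 — discriminant:
  Δ = trace² - 4·det = 676 - 576 = 100.
Step 3 — eigenvalues:
  λ = (trace ± √Δ)/2 = (26 ± 10)/2,
  λ_1 = 18,  λ_2 = 8.

Step 4 — unit eigenvector for λ_1: solve (Sigma - λ_1 I)v = 0. First row:
  (13 - 18)·v_x + (5)·v_y = 0, i.e. (-5)·v_x + (5)·v_y = 0,
  so v ∝ (b, λ_1 - a) = (5, 5) = u.
  ||u|| = √((5)² + (5)²) = √(50) ≈ 7.0711,
  v_1 = u/||u|| ≈ (0.7071, 0.7071) (||v_1|| = 1).

λ_1 = 18,  λ_2 = 8;  v_1 ≈ (0.7071, 0.7071)


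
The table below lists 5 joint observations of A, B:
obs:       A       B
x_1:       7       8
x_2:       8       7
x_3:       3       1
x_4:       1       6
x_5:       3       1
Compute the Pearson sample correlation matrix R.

Step 1 — column means:
  mean(A) = (7 + 8 + 3 + 1 + 3) / 5 = 22/5 = 4.4
  mean(B) = (8 + 7 + 1 + 6 + 1) / 5 = 23/5 = 4.6

Step 2 — sample variances and covariances s[i,j] = (1/(n-1)) · Σ_k (x_{k,i} - mean_i) · (x_{k,j} - mean_j), with n-1 = 4:
  s[A,A] = ((2.6)·(2.6) + (3.6)·(3.6) + (-1.4)·(-1.4) + (-3.4)·(-3.4) + (-1.4)·(-1.4)) / 4 = 35.2/4 = 8.8
  s[A,B] = ((2.6)·(3.4) + (3.6)·(2.4) + (-1.4)·(-3.6) + (-3.4)·(1.4) + (-1.4)·(-3.6)) / 4 = 22.8/4 = 5.7
  s[B,B] = ((3.4)·(3.4) + (2.4)·(2.4) + (-3.6)·(-3.6) + (1.4)·(1.4) + (-3.6)·(-3.6)) / 4 = 45.2/4 = 11.3
  Sample standard deviations s_i = √(s[i,i]):
  s(A) = √(8.8) = 2.9665
  s(B) = √(11.3) = 3.3615

Step 3 — r_{ij} = s_{ij} / (s_i · s_j):
  r[A,A] = 1 (diagonal).
  r[A,B] = 5.7 / (2.9665 · 3.3615) = 5.7 / 9.972 = 0.5716
  r[B,B] = 1 (diagonal).

R is symmetric with unit diagonal. Assembling:

R = [[1, 0.5716],
 [0.5716, 1]]


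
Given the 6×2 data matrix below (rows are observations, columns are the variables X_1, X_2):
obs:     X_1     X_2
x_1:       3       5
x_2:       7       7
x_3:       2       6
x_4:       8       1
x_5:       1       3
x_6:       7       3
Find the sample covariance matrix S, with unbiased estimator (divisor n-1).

Step 1 — column means:
  mean(X_1) = (3 + 7 + 2 + 8 + 1 + 7) / 6 = 28/6 = 4.6667
  mean(X_2) = (5 + 7 + 6 + 1 + 3 + 3) / 6 = 25/6 = 4.1667

Step 2 — sample covariance S[i,j] = (1/(n-1)) · Σ_k (x_{k,i} - mean_i) · (x_{k,j} - mean_j), with n-1 = 5.
  S[X_1,X_1] = ((-1.6667)·(-1.6667) + (2.3333)·(2.3333) + (-2.6667)·(-2.6667) + (3.3333)·(3.3333) + (-3.6667)·(-3.6667) + (2.3333)·(2.3333)) / 5 = 45.3333/5 = 9.0667
  S[X_1,X_2] = ((-1.6667)·(0.8333) + (2.3333)·(2.8333) + (-2.6667)·(1.8333) + (3.3333)·(-3.1667) + (-3.6667)·(-1.1667) + (2.3333)·(-1.1667)) / 5 = -8.6667/5 = -1.7333
  S[X_2,X_2] = ((0.8333)·(0.8333) + (2.8333)·(2.8333) + (1.8333)·(1.8333) + (-3.1667)·(-3.1667) + (-1.1667)·(-1.1667) + (-1.1667)·(-1.1667)) / 5 = 24.8333/5 = 4.9667

S is symmetric (S[j,i] = S[i,j]). Assembling:

S = [[9.0667, -1.7333],
 [-1.7333, 4.9667]]


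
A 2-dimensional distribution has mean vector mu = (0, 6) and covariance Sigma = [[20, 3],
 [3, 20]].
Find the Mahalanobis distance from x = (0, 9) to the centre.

Step 1 — centre the observation: (x - mu) = (0, 3).

Step 2 — invert Sigma. det(Sigma) = 20·20 - (3)² = 391.
  Sigma^{-1} = (1/det) · [[d, -b], [-b, a]] = [[0.0512, -0.0077],
 [-0.0077, 0.0512]].

Step 3 — form the quadratic (x - mu)^T · Sigma^{-1} · (x - mu):
  Sigma^{-1} · (x - mu) = (-0.023, 0.1535).
  (x - mu)^T · [Sigma^{-1} · (x - mu)] = (0)·(-0.023) + (3)·(0.1535) = 0.4604.

Step 4 — take square root: d = √(0.4604) ≈ 0.6785.

d(x, mu) = √(0.4604) ≈ 0.6785


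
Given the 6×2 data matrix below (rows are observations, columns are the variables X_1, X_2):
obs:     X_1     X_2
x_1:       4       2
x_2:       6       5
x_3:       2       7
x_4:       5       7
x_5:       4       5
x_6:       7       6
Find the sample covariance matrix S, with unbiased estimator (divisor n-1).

Step 1 — column means:
  mean(X_1) = (4 + 6 + 2 + 5 + 4 + 7) / 6 = 28/6 = 4.6667
  mean(X_2) = (2 + 5 + 7 + 7 + 5 + 6) / 6 = 32/6 = 5.3333

Step 2 — sample covariance S[i,j] = (1/(n-1)) · Σ_k (x_{k,i} - mean_i) · (x_{k,j} - mean_j), with n-1 = 5.
  S[X_1,X_1] = ((-0.6667)·(-0.6667) + (1.3333)·(1.3333) + (-2.6667)·(-2.6667) + (0.3333)·(0.3333) + (-0.6667)·(-0.6667) + (2.3333)·(2.3333)) / 5 = 15.3333/5 = 3.0667
  S[X_1,X_2] = ((-0.6667)·(-3.3333) + (1.3333)·(-0.3333) + (-2.6667)·(1.6667) + (0.3333)·(1.6667) + (-0.6667)·(-0.3333) + (2.3333)·(0.6667)) / 5 = -0.3333/5 = -0.0667
  S[X_2,X_2] = ((-3.3333)·(-3.3333) + (-0.3333)·(-0.3333) + (1.6667)·(1.6667) + (1.6667)·(1.6667) + (-0.3333)·(-0.3333) + (0.6667)·(0.6667)) / 5 = 17.3333/5 = 3.4667

S is symmetric (S[j,i] = S[i,j]). Assembling:

S = [[3.0667, -0.0667],
 [-0.0667, 3.4667]]


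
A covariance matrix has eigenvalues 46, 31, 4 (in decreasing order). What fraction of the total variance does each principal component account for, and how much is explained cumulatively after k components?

Step 1 — total variance = trace(Sigma) = Σ λ_i = 46 + 31 + 4 = 81.

Step 2 — fraction explained by component i = λ_i / Σ λ:
  PC1: 46/81 = 0.5679
  PC2: 31/81 = 0.3827
  PC3: 4/81 = 0.0494

Step 3 — cumulative fraction after k components = (λ_1 + ... + λ_k) / Σ λ:
  k = 1: 46/81 = 0.5679
  k = 2: (46 + 31)/81 = 77/81 = 0.9506
  k = 3: (46 + 31 + 4)/81 = 81/81 = 1

Summary (fraction, with percent):

explained: PC1 0.5679 (56.79%), PC2 0.3827 (38.27%), PC3 0.0494 (4.94%);  cumulative: 0.5679, 0.9506, 1


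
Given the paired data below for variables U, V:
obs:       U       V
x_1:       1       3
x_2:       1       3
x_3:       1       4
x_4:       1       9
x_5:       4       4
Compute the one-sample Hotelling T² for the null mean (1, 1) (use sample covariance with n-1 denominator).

Step 1 — sample mean vector:
  mean(U) = (1 + 1 + 1 + 1 + 4) / 5 = 8/5 = 1.6
  mean(V) = (3 + 3 + 4 + 9 + 4) / 5 = 23/5 = 4.6
  x̄ = (1.6, 4.6),  deviation x̄ - mu_0 = (1.6, 4.6) - (1, 1) = (0.6, 3.6).

Step 2 — sample covariance matrix, S[i,j] = (1/(n-1)) · Σ_k (x_{k,i} - mean_i) · (x_{k,j} - mean_j), divisor n-1 = 4:
  S[U,U] = ((-0.6)·(-0.6) + (-0.6)·(-0.6) + (-0.6)·(-0.6) + (-0.6)·(-0.6) + (2.4)·(2.4)) / 4 = 7.2/4 = 1.8
  S[U,V] = ((-0.6)·(-1.6) + (-0.6)·(-1.6) + (-0.6)·(-0.6) + (-0.6)·(4.4) + (2.4)·(-0.6)) / 4 = -1.8/4 = -0.45
  S[V,V] = ((-1.6)·(-1.6) + (-1.6)·(-1.6) + (-0.6)·(-0.6) + (4.4)·(4.4) + (-0.6)·(-0.6)) / 4 = 25.2/4 = 6.3
  S = [[1.8, -0.45],
 [-0.45, 6.3]].

Step 3 — invert S. det(S) = 1.8·6.3 - (-0.45)² = 11.1375.
  S^{-1} = (1/det) · [[d, -b], [-b, a]] = [[0.5657, 0.0404],
 [0.0404, 0.1616]].

Step 4 — quadratic form (x̄ - mu_0)^T · S^{-1} · (x̄ - mu_0):
  S^{-1} · (x̄ - mu_0) = (0.4848, 0.6061),
  (x̄ - mu_0)^T · [...] = (0.6)·(0.4848) + (3.6)·(0.6061) = 2.4727.

Step 5 — scale by n: T² = 5 · 2.4727 = 12.3636.

T² ≈ 12.3636


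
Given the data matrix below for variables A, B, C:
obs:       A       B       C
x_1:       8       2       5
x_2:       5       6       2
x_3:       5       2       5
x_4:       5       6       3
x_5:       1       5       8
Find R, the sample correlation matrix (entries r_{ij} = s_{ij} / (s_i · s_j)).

Step 1 — column means:
  mean(A) = (8 + 5 + 5 + 5 + 1) / 5 = 24/5 = 4.8
  mean(B) = (2 + 6 + 2 + 6 + 5) / 5 = 21/5 = 4.2
  mean(C) = (5 + 2 + 5 + 3 + 8) / 5 = 23/5 = 4.6

Step 2 — sample variances and covariances s[i,j] = (1/(n-1)) · Σ_k (x_{k,i} - mean_i) · (x_{k,j} - mean_j), with n-1 = 4:
  s[A,A] = ((3.2)·(3.2) + (0.2)·(0.2) + (0.2)·(0.2) + (0.2)·(0.2) + (-3.8)·(-3.8)) / 4 = 24.8/4 = 6.2
  s[A,B] = ((3.2)·(-2.2) + (0.2)·(1.8) + (0.2)·(-2.2) + (0.2)·(1.8) + (-3.8)·(0.8)) / 4 = -9.8/4 = -2.45
  s[A,C] = ((3.2)·(0.4) + (0.2)·(-2.6) + (0.2)·(0.4) + (0.2)·(-1.6) + (-3.8)·(3.4)) / 4 = -12.4/4 = -3.1
  s[B,B] = ((-2.2)·(-2.2) + (1.8)·(1.8) + (-2.2)·(-2.2) + (1.8)·(1.8) + (0.8)·(0.8)) / 4 = 16.8/4 = 4.2
  s[B,C] = ((-2.2)·(0.4) + (1.8)·(-2.6) + (-2.2)·(0.4) + (1.8)·(-1.6) + (0.8)·(3.4)) / 4 = -6.6/4 = -1.65
  s[C,C] = ((0.4)·(0.4) + (-2.6)·(-2.6) + (0.4)·(0.4) + (-1.6)·(-1.6) + (3.4)·(3.4)) / 4 = 21.2/4 = 5.3
  Sample standard deviations s_i = √(s[i,i]):
  s(A) = √(6.2) = 2.49
  s(B) = √(4.2) = 2.0494
  s(C) = √(5.3) = 2.3022

Step 3 — r_{ij} = s_{ij} / (s_i · s_j):
  r[A,A] = 1 (diagonal).
  r[A,B] = -2.45 / (2.49 · 2.0494) = -2.45 / 5.1029 = -0.4801
  r[A,C] = -3.1 / (2.49 · 2.3022) = -3.1 / 5.7324 = -0.5408
  r[B,B] = 1 (diagonal).
  r[B,C] = -1.65 / (2.0494 · 2.3022) = -1.65 / 4.7181 = -0.3497
  r[C,C] = 1 (diagonal).

R is symmetric with unit diagonal. Assembling:

R = [[1, -0.4801, -0.5408],
 [-0.4801, 1, -0.3497],
 [-0.5408, -0.3497, 1]]


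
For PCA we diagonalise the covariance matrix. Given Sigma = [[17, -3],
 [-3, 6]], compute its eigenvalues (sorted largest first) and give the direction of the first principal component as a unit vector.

Step 1 — characteristic polynomial of 2×2 Sigma:
  det(Sigma - λI) = λ² - trace · λ + det = 0.
  trace = 17 + 6 = 23, det = 17·6 - (-3)² = 93.
Step 2 — discriminant:
  Δ = trace² - 4·det = 529 - 372 = 157.
Step 3 — eigenvalues:
  λ = (trace ± √Δ)/2 = (23 ± 12.53)/2,
  λ_1 = 17.765,  λ_2 = 5.235.

Step 4 — unit eigenvector for λ_1: solve (Sigma - λ_1 I)v = 0. First row:
  (17 - 17.765)·v_x + (-3)·v_y = 0, i.e. (-0.765)·v_x + (-3)·v_y = 0,
  so v ∝ (b, λ_1 - a) = (-3, 0.765); multiply by -1 so the first entry is positive: u = (3, -0.765).
  ||u|| = √((3)² + (-0.765)²) = √(9.5852) ≈ 3.096,
  v_1 = u/||u|| ≈ (0.969, -0.2471) (||v_1|| = 1).

λ_1 = 17.765,  λ_2 = 5.235;  v_1 ≈ (0.969, -0.2471)


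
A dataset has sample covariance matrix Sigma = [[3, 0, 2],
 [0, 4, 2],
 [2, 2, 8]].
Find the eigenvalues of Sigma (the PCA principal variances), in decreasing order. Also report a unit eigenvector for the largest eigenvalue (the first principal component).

Step 1 — characteristic polynomial p(λ) = det(λI - Sigma) = λ³ - tr·λ² + c_1·λ - det, where tr = trace, c_1 = sum of the principal 2×2 minors, det = det(Sigma):
  tr = 3 + 4 + 8 = 15,
  c_1 = (3·4 - (0)²) + (3·8 - (2)²) + (4·8 - (2)²) = 12 + 20 + 28 = 60,
  det = 3·(4·8 - (2)²) - (0)·((0)·8 - (2)·(2)) + (2)·((0)·(2) - 4·(2)) = 3·(28) - (0)·(-4) + (2)·(-8) = 68.
  So p(λ) = λ³ - 15λ² + 60λ - 68.
Step 2 — look for an integer root (rational root theorem: any rational root is an integer divisor of 68). Testing λ = 2:
  p(2) = 8 - 60 + 120 - 68 = 0  ✓
  Dividing out (λ - 2): p(λ) = (λ - 2)(λ² - 13λ + 34).
Step 3 — remaining eigenvalues from the quadratic λ² - 13λ + 34 = 0:
  Δ = 13² - 4·34 = 169 - 136 = 33,  λ = (13 ± √33)/2 = (13 ± 5.7446)/2 ≈ 9.3723 or 3.6277.
  Sorted: λ_1 = 9.3723,  λ_2 = 3.6277,  λ_3 = 2  (check: sum = 15 = tr ✓).

Step 4 — unit eigenvector for λ_1 ≈ 9.3723: v spans the null space of (Sigma - λ_1 I), whose rows are
  r_1 = (-6.3723, 0, 2),  r_2 = (0, -5.3723, 2),  r_3 = (2, 2, -1.3723).
  v is orthogonal to every row, so take v ∝ r_1 × r_2 = ((0)·(2) - (2)·(-5.3723), (2)·(0) - (-6.3723)·(2), (-6.3723)·(-5.3723) - (0)·(0)) ≈ (10.7446, 12.7446, 34.2337).
  Let u = (10.7446, 12.7446, 34.2337).
  ||u|| = √((10.7446)² + (12.7446)² + (34.2337)²) = √(1449.8149) ≈ 38.0764,  v_1 = u/||u|| ≈ (0.2822, 0.3347, 0.8991) (||v_1|| = 1).

λ_1 = 9.3723,  λ_2 = 3.6277,  λ_3 = 2;  v_1 ≈ (0.2822, 0.3347, 0.8991)


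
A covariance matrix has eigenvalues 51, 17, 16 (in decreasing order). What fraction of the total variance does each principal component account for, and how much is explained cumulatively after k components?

Step 1 — total variance = trace(Sigma) = Σ λ_i = 51 + 17 + 16 = 84.

Step 2 — fraction explained by component i = λ_i / Σ λ:
  PC1: 51/84 = 0.6071
  PC2: 17/84 = 0.2024
  PC3: 16/84 = 0.1905

Step 3 — cumulative fraction after k components = (λ_1 + ... + λ_k) / Σ λ:
  k = 1: 51/84 = 0.6071
  k = 2: (51 + 17)/84 = 68/84 = 0.8095
  k = 3: (51 + 17 + 16)/84 = 84/84 = 1

Summary (fraction, with percent):

explained: PC1 0.6071 (60.71%), PC2 0.2024 (20.24%), PC3 0.1905 (19.05%);  cumulative: 0.6071, 0.8095, 1


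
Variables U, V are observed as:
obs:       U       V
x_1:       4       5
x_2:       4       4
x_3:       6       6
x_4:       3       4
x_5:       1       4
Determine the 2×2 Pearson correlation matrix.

Step 1 — column means:
  mean(U) = (4 + 4 + 6 + 3 + 1) / 5 = 18/5 = 3.6
  mean(V) = (5 + 4 + 6 + 4 + 4) / 5 = 23/5 = 4.6

Step 2 — sample variances and covariances s[i,j] = (1/(n-1)) · Σ_k (x_{k,i} - mean_i) · (x_{k,j} - mean_j), with n-1 = 4:
  s[U,U] = ((0.4)·(0.4) + (0.4)·(0.4) + (2.4)·(2.4) + (-0.6)·(-0.6) + (-2.6)·(-2.6)) / 4 = 13.2/4 = 3.3
  s[U,V] = ((0.4)·(0.4) + (0.4)·(-0.6) + (2.4)·(1.4) + (-0.6)·(-0.6) + (-2.6)·(-0.6)) / 4 = 5.2/4 = 1.3
  s[V,V] = ((0.4)·(0.4) + (-0.6)·(-0.6) + (1.4)·(1.4) + (-0.6)·(-0.6) + (-0.6)·(-0.6)) / 4 = 3.2/4 = 0.8
  Sample standard deviations s_i = √(s[i,i]):
  s(U) = √(3.3) = 1.8166
  s(V) = √(0.8) = 0.8944

Step 3 — r_{ij} = s_{ij} / (s_i · s_j):
  r[U,U] = 1 (diagonal).
  r[U,V] = 1.3 / (1.8166 · 0.8944) = 1.3 / 1.6248 = 0.8001
  r[V,V] = 1 (diagonal).

R is symmetric with unit diagonal. Assembling:

R = [[1, 0.8001],
 [0.8001, 1]]


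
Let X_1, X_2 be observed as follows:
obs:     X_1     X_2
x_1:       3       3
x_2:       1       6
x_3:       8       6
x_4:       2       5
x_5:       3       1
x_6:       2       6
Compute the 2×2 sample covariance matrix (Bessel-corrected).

Step 1 — column means:
  mean(X_1) = (3 + 1 + 8 + 2 + 3 + 2) / 6 = 19/6 = 3.1667
  mean(X_2) = (3 + 6 + 6 + 5 + 1 + 6) / 6 = 27/6 = 4.5

Step 2 — sample covariance S[i,j] = (1/(n-1)) · Σ_k (x_{k,i} - mean_i) · (x_{k,j} - mean_j), with n-1 = 5.
  S[X_1,X_1] = ((-0.1667)·(-0.1667) + (-2.1667)·(-2.1667) + (4.8333)·(4.8333) + (-1.1667)·(-1.1667) + (-0.1667)·(-0.1667) + (-1.1667)·(-1.1667)) / 5 = 30.8333/5 = 6.1667
  S[X_1,X_2] = ((-0.1667)·(-1.5) + (-2.1667)·(1.5) + (4.8333)·(1.5) + (-1.1667)·(0.5) + (-0.1667)·(-3.5) + (-1.1667)·(1.5)) / 5 = 2.5/5 = 0.5
  S[X_2,X_2] = ((-1.5)·(-1.5) + (1.5)·(1.5) + (1.5)·(1.5) + (0.5)·(0.5) + (-3.5)·(-3.5) + (1.5)·(1.5)) / 5 = 21.5/5 = 4.3

S is symmetric (S[j,i] = S[i,j]). Assembling:

S = [[6.1667, 0.5],
 [0.5, 4.3]]


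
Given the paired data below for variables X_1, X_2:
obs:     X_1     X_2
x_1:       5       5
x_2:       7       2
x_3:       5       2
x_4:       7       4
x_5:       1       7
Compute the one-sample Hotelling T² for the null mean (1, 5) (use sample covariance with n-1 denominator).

Step 1 — sample mean vector:
  mean(X_1) = (5 + 7 + 5 + 7 + 1) / 5 = 25/5 = 5
  mean(X_2) = (5 + 2 + 2 + 4 + 7) / 5 = 20/5 = 4
  x̄ = (5, 4),  deviation x̄ - mu_0 = (5, 4) - (1, 5) = (4, -1).

Step 2 — sample covariance matrix, S[i,j] = (1/(n-1)) · Σ_k (x_{k,i} - mean_i) · (x_{k,j} - mean_j), divisor n-1 = 4:
  S[X_1,X_1] = ((0)·(0) + (2)·(2) + (0)·(0) + (2)·(2) + (-4)·(-4)) / 4 = 24/4 = 6
  S[X_1,X_2] = ((0)·(1) + (2)·(-2) + (0)·(-2) + (2)·(0) + (-4)·(3)) / 4 = -16/4 = -4
  S[X_2,X_2] = ((1)·(1) + (-2)·(-2) + (-2)·(-2) + (0)·(0) + (3)·(3)) / 4 = 18/4 = 4.5
  S = [[6, -4],
 [-4, 4.5]].

Step 3 — invert S. det(S) = 6·4.5 - (-4)² = 11.
  S^{-1} = (1/det) · [[d, -b], [-b, a]] = [[0.4091, 0.3636],
 [0.3636, 0.5455]].

Step 4 — quadratic form (x̄ - mu_0)^T · S^{-1} · (x̄ - mu_0):
  S^{-1} · (x̄ - mu_0) = (1.2727, 0.9091),
  (x̄ - mu_0)^T · [...] = (4)·(1.2727) + (-1)·(0.9091) = 4.1818.

Step 5 — scale by n: T² = 5 · 4.1818 = 20.9091.

T² ≈ 20.9091


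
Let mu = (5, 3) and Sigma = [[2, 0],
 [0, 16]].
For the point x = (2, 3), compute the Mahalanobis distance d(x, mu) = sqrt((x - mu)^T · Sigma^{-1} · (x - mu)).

Step 1 — centre the observation: (x - mu) = (-3, 0).

Step 2 — invert Sigma. det(Sigma) = 2·16 - (0)² = 32.
  Sigma^{-1} = (1/det) · [[d, -b], [-b, a]] = [[0.5, 0],
 [0, 0.0625]].

Step 3 — form the quadratic (x - mu)^T · Sigma^{-1} · (x - mu):
  Sigma^{-1} · (x - mu) = (-1.5, 0).
  (x - mu)^T · [Sigma^{-1} · (x - mu)] = (-3)·(-1.5) + (0)·(0) = 4.5.

Step 4 — take square root: d = √(4.5) ≈ 2.1213.

d(x, mu) = √(4.5) ≈ 2.1213


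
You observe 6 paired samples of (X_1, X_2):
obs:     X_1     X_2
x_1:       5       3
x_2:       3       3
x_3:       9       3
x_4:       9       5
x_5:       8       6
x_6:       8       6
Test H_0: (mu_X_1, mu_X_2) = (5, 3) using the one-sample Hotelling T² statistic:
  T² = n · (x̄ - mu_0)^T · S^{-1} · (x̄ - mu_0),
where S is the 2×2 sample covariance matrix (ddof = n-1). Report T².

Step 1 — sample mean vector:
  mean(X_1) = (5 + 3 + 9 + 9 + 8 + 8) / 6 = 42/6 = 7
  mean(X_2) = (3 + 3 + 3 + 5 + 6 + 6) / 6 = 26/6 = 4.3333
  x̄ = (7, 4.3333),  deviation x̄ - mu_0 = (7, 4.3333) - (5, 3) = (2, 1.3333).

Step 2 — sample covariance matrix, S[i,j] = (1/(n-1)) · Σ_k (x_{k,i} - mean_i) · (x_{k,j} - mean_j), divisor n-1 = 5:
  S[X_1,X_1] = ((-2)·(-2) + (-4)·(-4) + (2)·(2) + (2)·(2) + (1)·(1) + (1)·(1)) / 5 = 30/5 = 6
  S[X_1,X_2] = ((-2)·(-1.3333) + (-4)·(-1.3333) + (2)·(-1.3333) + (2)·(0.6667) + (1)·(1.6667) + (1)·(1.6667)) / 5 = 10/5 = 2
  S[X_2,X_2] = ((-1.3333)·(-1.3333) + (-1.3333)·(-1.3333) + (-1.3333)·(-1.3333) + (0.6667)·(0.6667) + (1.6667)·(1.6667) + (1.6667)·(1.6667)) / 5 = 11.3333/5 = 2.2667
  S = [[6, 2],
 [2, 2.2667]].

Step 3 — invert S. det(S) = 6·2.2667 - (2)² = 9.6.
  S^{-1} = (1/det) · [[d, -b], [-b, a]] = [[0.2361, -0.2083],
 [-0.2083, 0.625]].

Step 4 — quadratic form (x̄ - mu_0)^T · S^{-1} · (x̄ - mu_0):
  S^{-1} · (x̄ - mu_0) = (0.1944, 0.4167),
  (x̄ - mu_0)^T · [...] = (2)·(0.1944) + (1.3333)·(0.4167) = 0.9444.

Step 5 — scale by n: T² = 6 · 0.9444 = 5.6667.

T² ≈ 5.6667


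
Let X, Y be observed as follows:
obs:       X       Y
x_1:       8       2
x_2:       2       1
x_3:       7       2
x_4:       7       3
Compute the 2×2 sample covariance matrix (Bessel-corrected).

Step 1 — column means:
  mean(X) = (8 + 2 + 7 + 7) / 4 = 24/4 = 6
  mean(Y) = (2 + 1 + 2 + 3) / 4 = 8/4 = 2

Step 2 — sample covariance S[i,j] = (1/(n-1)) · Σ_k (x_{k,i} - mean_i) · (x_{k,j} - mean_j), with n-1 = 3.
  S[X,X] = ((2)·(2) + (-4)·(-4) + (1)·(1) + (1)·(1)) / 3 = 22/3 = 7.3333
  S[X,Y] = ((2)·(0) + (-4)·(-1) + (1)·(0) + (1)·(1)) / 3 = 5/3 = 1.6667
  S[Y,Y] = ((0)·(0) + (-1)·(-1) + (0)·(0) + (1)·(1)) / 3 = 2/3 = 0.6667

S is symmetric (S[j,i] = S[i,j]). Assembling:

S = [[7.3333, 1.6667],
 [1.6667, 0.6667]]


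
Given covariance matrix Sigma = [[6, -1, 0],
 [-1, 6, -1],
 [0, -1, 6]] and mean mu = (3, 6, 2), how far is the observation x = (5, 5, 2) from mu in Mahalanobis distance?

Step 1 — centre the observation: (x - mu) = (2, -1, 0).

Step 2 — invert Sigma (cofactor / det for 3×3, or solve directly):
  Sigma^{-1} = [[0.1716, 0.0294, 0.0049],
 [0.0294, 0.1765, 0.0294],
 [0.0049, 0.0294, 0.1716]].

Step 3 — form the quadratic (x - mu)^T · Sigma^{-1} · (x - mu):
  Sigma^{-1} · (x - mu) = (0.3137, -0.1176, -0.0196).
  (x - mu)^T · [Sigma^{-1} · (x - mu)] = (2)·(0.3137) + (-1)·(-0.1176) + (0)·(-0.0196) = 0.7451.

Step 4 — take square root: d = √(0.7451) ≈ 0.8632.

d(x, mu) = √(0.7451) ≈ 0.8632


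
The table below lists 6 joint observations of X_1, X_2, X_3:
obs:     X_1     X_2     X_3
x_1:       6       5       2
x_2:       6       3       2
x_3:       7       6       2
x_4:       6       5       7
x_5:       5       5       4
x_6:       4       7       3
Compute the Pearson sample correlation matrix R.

Step 1 — column means:
  mean(X_1) = (6 + 6 + 7 + 6 + 5 + 4) / 6 = 34/6 = 5.6667
  mean(X_2) = (5 + 3 + 6 + 5 + 5 + 7) / 6 = 31/6 = 5.1667
  mean(X_3) = (2 + 2 + 2 + 7 + 4 + 3) / 6 = 20/6 = 3.3333

Step 2 — sample variances and covariances s[i,j] = (1/(n-1)) · Σ_k (x_{k,i} - mean_i) · (x_{k,j} - mean_j), with n-1 = 5:
  s[X_1,X_1] = ((0.3333)·(0.3333) + (0.3333)·(0.3333) + (1.3333)·(1.3333) + (0.3333)·(0.3333) + (-0.6667)·(-0.6667) + (-1.6667)·(-1.6667)) / 5 = 5.3333/5 = 1.0667
  s[X_1,X_2] = ((0.3333)·(-0.1667) + (0.3333)·(-2.1667) + (1.3333)·(0.8333) + (0.3333)·(-0.1667) + (-0.6667)·(-0.1667) + (-1.6667)·(1.8333)) / 5 = -2.6667/5 = -0.5333
  s[X_1,X_3] = ((0.3333)·(-1.3333) + (0.3333)·(-1.3333) + (1.3333)·(-1.3333) + (0.3333)·(3.6667) + (-0.6667)·(0.6667) + (-1.6667)·(-0.3333)) / 5 = -1.3333/5 = -0.2667
  s[X_2,X_2] = ((-0.1667)·(-0.1667) + (-2.1667)·(-2.1667) + (0.8333)·(0.8333) + (-0.1667)·(-0.1667) + (-0.1667)·(-0.1667) + (1.8333)·(1.8333)) / 5 = 8.8333/5 = 1.7667
  s[X_2,X_3] = ((-0.1667)·(-1.3333) + (-2.1667)·(-1.3333) + (0.8333)·(-1.3333) + (-0.1667)·(3.6667) + (-0.1667)·(0.6667) + (1.8333)·(-0.3333)) / 5 = 0.6667/5 = 0.1333
  s[X_3,X_3] = ((-1.3333)·(-1.3333) + (-1.3333)·(-1.3333) + (-1.3333)·(-1.3333) + (3.6667)·(3.6667) + (0.6667)·(0.6667) + (-0.3333)·(-0.3333)) / 5 = 19.3333/5 = 3.8667
  Sample standard deviations s_i = √(s[i,i]):
  s(X_1) = √(1.0667) = 1.0328
  s(X_2) = √(1.7667) = 1.3292
  s(X_3) = √(3.8667) = 1.9664

Step 3 — r_{ij} = s_{ij} / (s_i · s_j):
  r[X_1,X_1] = 1 (diagonal).
  r[X_1,X_2] = -0.5333 / (1.0328 · 1.3292) = -0.5333 / 1.3728 = -0.3885
  r[X_1,X_3] = -0.2667 / (1.0328 · 1.9664) = -0.2667 / 2.0309 = -0.1313
  r[X_2,X_2] = 1 (diagonal).
  r[X_2,X_3] = 0.1333 / (1.3292 · 1.9664) = 0.1333 / 2.6136 = 0.051
  r[X_3,X_3] = 1 (diagonal).

R is symmetric with unit diagonal. Assembling:

R = [[1, -0.3885, -0.1313],
 [-0.3885, 1, 0.051],
 [-0.1313, 0.051, 1]]


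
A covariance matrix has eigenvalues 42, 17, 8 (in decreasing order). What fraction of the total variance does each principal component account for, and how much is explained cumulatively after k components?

Step 1 — total variance = trace(Sigma) = Σ λ_i = 42 + 17 + 8 = 67.

Step 2 — fraction explained by component i = λ_i / Σ λ:
  PC1: 42/67 = 0.6269
  PC2: 17/67 = 0.2537
  PC3: 8/67 = 0.1194

Step 3 — cumulative fraction after k components = (λ_1 + ... + λ_k) / Σ λ:
  k = 1: 42/67 = 0.6269
  k = 2: (42 + 17)/67 = 59/67 = 0.8806
  k = 3: (42 + 17 + 8)/67 = 67/67 = 1

Summary (fraction, with percent):

explained: PC1 0.6269 (62.69%), PC2 0.2537 (25.37%), PC3 0.1194 (11.94%);  cumulative: 0.6269, 0.8806, 1


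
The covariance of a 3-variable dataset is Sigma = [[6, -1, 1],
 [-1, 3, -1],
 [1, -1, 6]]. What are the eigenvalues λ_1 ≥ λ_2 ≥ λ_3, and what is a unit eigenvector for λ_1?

Step 1 — characteristic polynomial p(λ) = det(λI - Sigma) = λ³ - tr·λ² + c_1·λ - det, where tr = trace, c_1 = sum of the principal 2×2 minors, det = det(Sigma):
  tr = 6 + 3 + 6 = 15,
  c_1 = (6·3 - (-1)²) + (6·6 - (1)²) + (3·6 - (-1)²) = 17 + 35 + 17 = 69,
  det = 6·(3·6 - (-1)²) - (-1)·((-1)·6 - (-1)·(1)) + (1)·((-1)·(-1) - 3·(1)) = 6·(17) - (-1)·(-5) + (1)·(-2) = 95.
  So p(λ) = λ³ - 15λ² + 69λ - 95.
Step 2 — look for an integer root (rational root theorem: any rational root is an integer divisor of 95). Testing λ = 5:
  p(5) = 125 - 375 + 345 - 95 = 0  ✓
  Dividing out (λ - 5): p(λ) = (λ - 5)(λ² - 10λ + 19).
Step 3 — remaining eigenvalues from the quadratic λ² - 10λ + 19 = 0:
  Δ = 10² - 4·19 = 100 - 76 = 24,  λ = (10 ± √24)/2 = (10 ± 4.899)/2 ≈ 7.4495 or 2.5505.
  Sorted: λ_1 = 7.4495,  λ_2 = 5,  λ_3 = 2.5505  (check: sum = 15 = tr ✓).

Step 4 — unit eigenvector for λ_1 ≈ 7.4495: v spans the null space of (Sigma - λ_1 I), whose rows are
  r_1 = (-1.4495, -1, 1),  r_2 = (-1, -4.4495, -1),  r_3 = (1, -1, -1.4495).
  v is orthogonal to every row, so take v ∝ r_1 × r_2 = ((-1)·(-1) - (1)·(-4.4495), (1)·(-1) - (-1.4495)·(-1), (-1.4495)·(-4.4495) - (-1)·(-1)) ≈ (5.4495, -2.4495, 5.4495).
  Let u = (5.4495, -2.4495, 5.4495).
  ||u|| = √((5.4495)² + (-2.4495)² + (5.4495)²) = √(65.3939) ≈ 8.0866,  v_1 = u/||u|| ≈ (0.6739, -0.3029, 0.6739) (||v_1|| = 1).

λ_1 = 7.4495,  λ_2 = 5,  λ_3 = 2.5505;  v_1 ≈ (0.6739, -0.3029, 0.6739)


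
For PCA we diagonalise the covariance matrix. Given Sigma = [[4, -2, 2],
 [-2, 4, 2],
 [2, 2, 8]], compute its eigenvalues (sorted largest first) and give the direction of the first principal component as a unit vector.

Step 1 — characteristic polynomial p(λ) = det(λI - Sigma) = λ³ - tr·λ² + c_1·λ - det, where tr = trace, c_1 = sum of the principal 2×2 minors, det = det(Sigma):
  tr = 4 + 4 + 8 = 16,
  c_1 = (4·4 - (-2)²) + (4·8 - (2)²) + (4·8 - (2)²) = 12 + 28 + 28 = 68,
  det = 4·(4·8 - (2)²) - (-2)·((-2)·8 - (2)·(2)) + (2)·((-2)·(2) - 4·(2)) = 4·(28) - (-2)·(-20) + (2)·(-12) = 48.
  So p(λ) = λ³ - 16λ² + 68λ - 48.
Step 2 — look for an integer root (rational root theorem: any rational root is an integer divisor of 48). Testing λ = 6:
  p(6) = 216 - 576 + 408 - 48 = 0  ✓
  Dividing out (λ - 6): p(λ) = (λ - 6)(λ² - 10λ + 8).
Step 3 — remaining eigenvalues from the quadratic λ² - 10λ + 8 = 0:
  Δ = 10² - 4·8 = 100 - 32 = 68,  λ = (10 ± √68)/2 = (10 ± 8.2462)/2 ≈ 9.1231 or 0.8769.
  Sorted: λ_1 = 9.1231,  λ_2 = 6,  λ_3 = 0.8769  (check: sum = 16 = tr ✓).

Step 4 — unit eigenvector for λ_1 ≈ 9.1231: v spans the null space of (Sigma - λ_1 I), whose rows are
  r_1 = (-5.1231, -2, 2),  r_2 = (-2, -5.1231, 2),  r_3 = (2, 2, -1.1231).
  v is orthogonal to every row, so take v ∝ r_1 × r_2 = ((-2)·(2) - (2)·(-5.1231), (2)·(-2) - (-5.1231)·(2), (-5.1231)·(-5.1231) - (-2)·(-2)) ≈ (6.2462, 6.2462, 22.2462).
  Let u = (6.2462, 6.2462, 22.2462).
  ||u|| = √((6.2462)² + (6.2462)² + (22.2462)²) = √(572.9242) ≈ 23.9358,  v_1 = u/||u|| ≈ (0.261, 0.261, 0.9294) (||v_1|| = 1).

λ_1 = 9.1231,  λ_2 = 6,  λ_3 = 0.8769;  v_1 ≈ (0.261, 0.261, 0.9294)


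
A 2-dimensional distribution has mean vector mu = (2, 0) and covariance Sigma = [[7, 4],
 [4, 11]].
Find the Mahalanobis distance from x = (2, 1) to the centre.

Step 1 — centre the observation: (x - mu) = (0, 1).

Step 2 — invert Sigma. det(Sigma) = 7·11 - (4)² = 61.
  Sigma^{-1} = (1/det) · [[d, -b], [-b, a]] = [[0.1803, -0.0656],
 [-0.0656, 0.1148]].

Step 3 — form the quadratic (x - mu)^T · Sigma^{-1} · (x - mu):
  Sigma^{-1} · (x - mu) = (-0.0656, 0.1148).
  (x - mu)^T · [Sigma^{-1} · (x - mu)] = (0)·(-0.0656) + (1)·(0.1148) = 0.1148.

Step 4 — take square root: d = √(0.1148) ≈ 0.3388.

d(x, mu) = √(0.1148) ≈ 0.3388


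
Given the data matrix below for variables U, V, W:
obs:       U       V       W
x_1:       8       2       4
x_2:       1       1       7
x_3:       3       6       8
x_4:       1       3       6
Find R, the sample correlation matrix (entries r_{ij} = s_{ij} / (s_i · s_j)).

Step 1 — column means:
  mean(U) = (8 + 1 + 3 + 1) / 4 = 13/4 = 3.25
  mean(V) = (2 + 1 + 6 + 3) / 4 = 12/4 = 3
  mean(W) = (4 + 7 + 8 + 6) / 4 = 25/4 = 6.25

Step 2 — sample variances and covariances s[i,j] = (1/(n-1)) · Σ_k (x_{k,i} - mean_i) · (x_{k,j} - mean_j), with n-1 = 3:
  s[U,U] = ((4.75)·(4.75) + (-2.25)·(-2.25) + (-0.25)·(-0.25) + (-2.25)·(-2.25)) / 3 = 32.75/3 = 10.9167
  s[U,V] = ((4.75)·(-1) + (-2.25)·(-2) + (-0.25)·(3) + (-2.25)·(0)) / 3 = -1/3 = -0.3333
  s[U,W] = ((4.75)·(-2.25) + (-2.25)·(0.75) + (-0.25)·(1.75) + (-2.25)·(-0.25)) / 3 = -12.25/3 = -4.0833
  s[V,V] = ((-1)·(-1) + (-2)·(-2) + (3)·(3) + (0)·(0)) / 3 = 14/3 = 4.6667
  s[V,W] = ((-1)·(-2.25) + (-2)·(0.75) + (3)·(1.75) + (0)·(-0.25)) / 3 = 6/3 = 2
  s[W,W] = ((-2.25)·(-2.25) + (0.75)·(0.75) + (1.75)·(1.75) + (-0.25)·(-0.25)) / 3 = 8.75/3 = 2.9167
  Sample standard deviations s_i = √(s[i,i]):
  s(U) = √(10.9167) = 3.304
  s(V) = √(4.6667) = 2.1602
  s(W) = √(2.9167) = 1.7078

Step 3 — r_{ij} = s_{ij} / (s_i · s_j):
  r[U,U] = 1 (diagonal).
  r[U,V] = -0.3333 / (3.304 · 2.1602) = -0.3333 / 7.1375 = -0.0467
  r[U,W] = -4.0833 / (3.304 · 1.7078) = -4.0833 / 5.6427 = -0.7236
  r[V,V] = 1 (diagonal).
  r[V,W] = 2 / (2.1602 · 1.7078) = 2 / 3.6893 = 0.5421
  r[W,W] = 1 (diagonal).

R is symmetric with unit diagonal. Assembling:

R = [[1, -0.0467, -0.7236],
 [-0.0467, 1, 0.5421],
 [-0.7236, 0.5421, 1]]


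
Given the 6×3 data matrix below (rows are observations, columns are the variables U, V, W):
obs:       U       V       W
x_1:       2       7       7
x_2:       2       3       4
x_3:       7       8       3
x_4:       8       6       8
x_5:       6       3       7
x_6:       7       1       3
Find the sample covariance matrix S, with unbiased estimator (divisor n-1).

Step 1 — column means:
  mean(U) = (2 + 2 + 7 + 8 + 6 + 7) / 6 = 32/6 = 5.3333
  mean(V) = (7 + 3 + 8 + 6 + 3 + 1) / 6 = 28/6 = 4.6667
  mean(W) = (7 + 4 + 3 + 8 + 7 + 3) / 6 = 32/6 = 5.3333

Step 2 — sample covariance S[i,j] = (1/(n-1)) · Σ_k (x_{k,i} - mean_i) · (x_{k,j} - mean_j), with n-1 = 5.
  S[U,U] = ((-3.3333)·(-3.3333) + (-3.3333)·(-3.3333) + (1.6667)·(1.6667) + (2.6667)·(2.6667) + (0.6667)·(0.6667) + (1.6667)·(1.6667)) / 5 = 35.3333/5 = 7.0667
  S[U,V] = ((-3.3333)·(2.3333) + (-3.3333)·(-1.6667) + (1.6667)·(3.3333) + (2.6667)·(1.3333) + (0.6667)·(-1.6667) + (1.6667)·(-3.6667)) / 5 = -0.3333/5 = -0.0667
  S[U,W] = ((-3.3333)·(1.6667) + (-3.3333)·(-1.3333) + (1.6667)·(-2.3333) + (2.6667)·(2.6667) + (0.6667)·(1.6667) + (1.6667)·(-2.3333)) / 5 = -0.6667/5 = -0.1333
  S[V,V] = ((2.3333)·(2.3333) + (-1.6667)·(-1.6667) + (3.3333)·(3.3333) + (1.3333)·(1.3333) + (-1.6667)·(-1.6667) + (-3.6667)·(-3.6667)) / 5 = 37.3333/5 = 7.4667
  S[V,W] = ((2.3333)·(1.6667) + (-1.6667)·(-1.3333) + (3.3333)·(-2.3333) + (1.3333)·(2.6667) + (-1.6667)·(1.6667) + (-3.6667)·(-2.3333)) / 5 = 7.6667/5 = 1.5333
  S[W,W] = ((1.6667)·(1.6667) + (-1.3333)·(-1.3333) + (-2.3333)·(-2.3333) + (2.6667)·(2.6667) + (1.6667)·(1.6667) + (-2.3333)·(-2.3333)) / 5 = 25.3333/5 = 5.0667

S is symmetric (S[j,i] = S[i,j]). Assembling:

S = [[7.0667, -0.0667, -0.1333],
 [-0.0667, 7.4667, 1.5333],
 [-0.1333, 1.5333, 5.0667]]


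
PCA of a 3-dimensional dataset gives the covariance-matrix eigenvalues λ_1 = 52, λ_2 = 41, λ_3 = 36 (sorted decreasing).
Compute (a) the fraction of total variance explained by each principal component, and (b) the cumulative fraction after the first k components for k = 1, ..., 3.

Step 1 — total variance = trace(Sigma) = Σ λ_i = 52 + 41 + 36 = 129.

Step 2 — fraction explained by component i = λ_i / Σ λ:
  PC1: 52/129 = 0.4031
  PC2: 41/129 = 0.3178
  PC3: 36/129 = 0.2791

Step 3 — cumulative fraction after k components = (λ_1 + ... + λ_k) / Σ λ:
  k = 1: 52/129 = 0.4031
  k = 2: (52 + 41)/129 = 93/129 = 0.7209
  k = 3: (52 + 41 + 36)/129 = 129/129 = 1

Summary (fraction, with percent):

explained: PC1 0.4031 (40.31%), PC2 0.3178 (31.78%), PC3 0.2791 (27.91%);  cumulative: 0.4031, 0.7209, 1


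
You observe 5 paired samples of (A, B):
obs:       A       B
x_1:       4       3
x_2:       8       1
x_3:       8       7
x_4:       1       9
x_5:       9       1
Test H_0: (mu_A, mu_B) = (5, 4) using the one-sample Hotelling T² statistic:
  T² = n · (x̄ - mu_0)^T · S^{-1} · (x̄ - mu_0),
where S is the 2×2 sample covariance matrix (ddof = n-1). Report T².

Step 1 — sample mean vector:
  mean(A) = (4 + 8 + 8 + 1 + 9) / 5 = 30/5 = 6
  mean(B) = (3 + 1 + 7 + 9 + 1) / 5 = 21/5 = 4.2
  x̄ = (6, 4.2),  deviation x̄ - mu_0 = (6, 4.2) - (5, 4) = (1, 0.2).

Step 2 — sample covariance matrix, S[i,j] = (1/(n-1)) · Σ_k (x_{k,i} - mean_i) · (x_{k,j} - mean_j), divisor n-1 = 4:
  S[A,A] = ((-2)·(-2) + (2)·(2) + (2)·(2) + (-5)·(-5) + (3)·(3)) / 4 = 46/4 = 11.5
  S[A,B] = ((-2)·(-1.2) + (2)·(-3.2) + (2)·(2.8) + (-5)·(4.8) + (3)·(-3.2)) / 4 = -32/4 = -8
  S[B,B] = ((-1.2)·(-1.2) + (-3.2)·(-3.2) + (2.8)·(2.8) + (4.8)·(4.8) + (-3.2)·(-3.2)) / 4 = 52.8/4 = 13.2
  S = [[11.5, -8],
 [-8, 13.2]].

Step 3 — invert S. det(S) = 11.5·13.2 - (-8)² = 87.8.
  S^{-1} = (1/det) · [[d, -b], [-b, a]] = [[0.1503, 0.0911],
 [0.0911, 0.131]].

Step 4 — quadratic form (x̄ - mu_0)^T · S^{-1} · (x̄ - mu_0):
  S^{-1} · (x̄ - mu_0) = (0.1686, 0.1173),
  (x̄ - mu_0)^T · [...] = (1)·(0.1686) + (0.2)·(0.1173) = 0.192.

Step 5 — scale by n: T² = 5 · 0.192 = 0.9601.

T² ≈ 0.9601


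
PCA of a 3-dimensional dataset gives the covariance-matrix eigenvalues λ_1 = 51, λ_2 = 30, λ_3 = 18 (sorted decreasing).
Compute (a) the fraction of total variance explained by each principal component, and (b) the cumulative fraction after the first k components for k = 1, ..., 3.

Step 1 — total variance = trace(Sigma) = Σ λ_i = 51 + 30 + 18 = 99.

Step 2 — fraction explained by component i = λ_i / Σ λ:
  PC1: 51/99 = 0.5152
  PC2: 30/99 = 0.303
  PC3: 18/99 = 0.1818

Step 3 — cumulative fraction after k components = (λ_1 + ... + λ_k) / Σ λ:
  k = 1: 51/99 = 0.5152
  k = 2: (51 + 30)/99 = 81/99 = 0.8182
  k = 3: (51 + 30 + 18)/99 = 99/99 = 1

Summary (fraction, with percent):

explained: PC1 0.5152 (51.52%), PC2 0.303 (30.3%), PC3 0.1818 (18.18%);  cumulative: 0.5152, 0.8182, 1


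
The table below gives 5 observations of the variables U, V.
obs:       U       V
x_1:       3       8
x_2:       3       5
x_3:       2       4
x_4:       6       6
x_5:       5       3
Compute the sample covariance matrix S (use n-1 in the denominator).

Step 1 — column means:
  mean(U) = (3 + 3 + 2 + 6 + 5) / 5 = 19/5 = 3.8
  mean(V) = (8 + 5 + 4 + 6 + 3) / 5 = 26/5 = 5.2

Step 2 — sample covariance S[i,j] = (1/(n-1)) · Σ_k (x_{k,i} - mean_i) · (x_{k,j} - mean_j), with n-1 = 4.
  S[U,U] = ((-0.8)·(-0.8) + (-0.8)·(-0.8) + (-1.8)·(-1.8) + (2.2)·(2.2) + (1.2)·(1.2)) / 4 = 10.8/4 = 2.7
  S[U,V] = ((-0.8)·(2.8) + (-0.8)·(-0.2) + (-1.8)·(-1.2) + (2.2)·(0.8) + (1.2)·(-2.2)) / 4 = -0.8/4 = -0.2
  S[V,V] = ((2.8)·(2.8) + (-0.2)·(-0.2) + (-1.2)·(-1.2) + (0.8)·(0.8) + (-2.2)·(-2.2)) / 4 = 14.8/4 = 3.7

S is symmetric (S[j,i] = S[i,j]). Assembling:

S = [[2.7, -0.2],
 [-0.2, 3.7]]


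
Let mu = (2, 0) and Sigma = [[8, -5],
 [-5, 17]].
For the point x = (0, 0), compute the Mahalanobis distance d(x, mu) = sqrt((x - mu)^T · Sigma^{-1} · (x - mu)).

Step 1 — centre the observation: (x - mu) = (-2, 0).

Step 2 — invert Sigma. det(Sigma) = 8·17 - (-5)² = 111.
  Sigma^{-1} = (1/det) · [[d, -b], [-b, a]] = [[0.1532, 0.045],
 [0.045, 0.0721]].

Step 3 — form the quadratic (x - mu)^T · Sigma^{-1} · (x - mu):
  Sigma^{-1} · (x - mu) = (-0.3063, -0.0901).
  (x - mu)^T · [Sigma^{-1} · (x - mu)] = (-2)·(-0.3063) + (0)·(-0.0901) = 0.6126.

Step 4 — take square root: d = √(0.6126) ≈ 0.7827.

d(x, mu) = √(0.6126) ≈ 0.7827


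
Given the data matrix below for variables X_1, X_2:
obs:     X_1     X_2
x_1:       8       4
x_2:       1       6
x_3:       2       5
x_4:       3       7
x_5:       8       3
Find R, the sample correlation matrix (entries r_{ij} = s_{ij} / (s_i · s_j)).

Step 1 — column means:
  mean(X_1) = (8 + 1 + 2 + 3 + 8) / 5 = 22/5 = 4.4
  mean(X_2) = (4 + 6 + 5 + 7 + 3) / 5 = 25/5 = 5

Step 2 — sample variances and covariances s[i,j] = (1/(n-1)) · Σ_k (x_{k,i} - mean_i) · (x_{k,j} - mean_j), with n-1 = 4:
  s[X_1,X_1] = ((3.6)·(3.6) + (-3.4)·(-3.4) + (-2.4)·(-2.4) + (-1.4)·(-1.4) + (3.6)·(3.6)) / 4 = 45.2/4 = 11.3
  s[X_1,X_2] = ((3.6)·(-1) + (-3.4)·(1) + (-2.4)·(0) + (-1.4)·(2) + (3.6)·(-2)) / 4 = -17/4 = -4.25
  s[X_2,X_2] = ((-1)·(-1) + (1)·(1) + (0)·(0) + (2)·(2) + (-2)·(-2)) / 4 = 10/4 = 2.5
  Sample standard deviations s_i = √(s[i,i]):
  s(X_1) = √(11.3) = 3.3615
  s(X_2) = √(2.5) = 1.5811

Step 3 — r_{ij} = s_{ij} / (s_i · s_j):
  r[X_1,X_1] = 1 (diagonal).
  r[X_1,X_2] = -4.25 / (3.3615 · 1.5811) = -4.25 / 5.3151 = -0.7996
  r[X_2,X_2] = 1 (diagonal).

R is symmetric with unit diagonal. Assembling:

R = [[1, -0.7996],
 [-0.7996, 1]]
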